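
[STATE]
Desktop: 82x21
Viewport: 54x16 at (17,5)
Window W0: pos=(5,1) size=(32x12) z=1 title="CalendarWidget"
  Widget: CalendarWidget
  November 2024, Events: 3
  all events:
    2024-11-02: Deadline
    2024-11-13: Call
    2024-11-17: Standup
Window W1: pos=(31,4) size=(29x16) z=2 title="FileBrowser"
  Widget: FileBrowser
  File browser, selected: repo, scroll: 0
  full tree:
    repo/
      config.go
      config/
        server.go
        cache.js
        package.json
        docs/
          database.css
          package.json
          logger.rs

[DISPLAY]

 Fr Sa Su     ┃ FileBrowser               ┃           
  1  2*  3    ┠───────────────────────────┨           
  8  9 10     ┃> [-] repo/                ┃           
4 15 16 17*   ┃    config.go              ┃           
 22 23 24     ┃    [+] config/            ┃           
 29 30        ┃                           ┃           
              ┃                           ┃           
━━━━━━━━━━━━━━┃                           ┃           
              ┃                           ┃           
              ┃                           ┃           
              ┃                           ┃           
              ┃                           ┃           
              ┃                           ┃           
              ┃                           ┃           
              ┗━━━━━━━━━━━━━━━━━━━━━━━━━━━┛           
                                                      


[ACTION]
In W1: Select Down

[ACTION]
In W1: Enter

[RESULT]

 Fr Sa Su     ┃ FileBrowser               ┃           
  1  2*  3    ┠───────────────────────────┨           
  8  9 10     ┃  [-] repo/                ┃           
4 15 16 17*   ┃  > config.go              ┃           
 22 23 24     ┃    [+] config/            ┃           
 29 30        ┃                           ┃           
              ┃                           ┃           
━━━━━━━━━━━━━━┃                           ┃           
              ┃                           ┃           
              ┃                           ┃           
              ┃                           ┃           
              ┃                           ┃           
              ┃                           ┃           
              ┃                           ┃           
              ┗━━━━━━━━━━━━━━━━━━━━━━━━━━━┛           
                                                      


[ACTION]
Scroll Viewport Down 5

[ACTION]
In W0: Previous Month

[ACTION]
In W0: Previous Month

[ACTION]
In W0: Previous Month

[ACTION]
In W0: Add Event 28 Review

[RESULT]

 Fr Sa Su     ┃ FileBrowser               ┃           
  2  3  4     ┠───────────────────────────┨           
  9 10 11     ┃  [-] repo/                ┃           
 16 17 18     ┃  > config.go              ┃           
 23 24 25     ┃    [+] config/            ┃           
9 30 31       ┃                           ┃           
              ┃                           ┃           
━━━━━━━━━━━━━━┃                           ┃           
              ┃                           ┃           
              ┃                           ┃           
              ┃                           ┃           
              ┃                           ┃           
              ┃                           ┃           
              ┃                           ┃           
              ┗━━━━━━━━━━━━━━━━━━━━━━━━━━━┛           
                                                      


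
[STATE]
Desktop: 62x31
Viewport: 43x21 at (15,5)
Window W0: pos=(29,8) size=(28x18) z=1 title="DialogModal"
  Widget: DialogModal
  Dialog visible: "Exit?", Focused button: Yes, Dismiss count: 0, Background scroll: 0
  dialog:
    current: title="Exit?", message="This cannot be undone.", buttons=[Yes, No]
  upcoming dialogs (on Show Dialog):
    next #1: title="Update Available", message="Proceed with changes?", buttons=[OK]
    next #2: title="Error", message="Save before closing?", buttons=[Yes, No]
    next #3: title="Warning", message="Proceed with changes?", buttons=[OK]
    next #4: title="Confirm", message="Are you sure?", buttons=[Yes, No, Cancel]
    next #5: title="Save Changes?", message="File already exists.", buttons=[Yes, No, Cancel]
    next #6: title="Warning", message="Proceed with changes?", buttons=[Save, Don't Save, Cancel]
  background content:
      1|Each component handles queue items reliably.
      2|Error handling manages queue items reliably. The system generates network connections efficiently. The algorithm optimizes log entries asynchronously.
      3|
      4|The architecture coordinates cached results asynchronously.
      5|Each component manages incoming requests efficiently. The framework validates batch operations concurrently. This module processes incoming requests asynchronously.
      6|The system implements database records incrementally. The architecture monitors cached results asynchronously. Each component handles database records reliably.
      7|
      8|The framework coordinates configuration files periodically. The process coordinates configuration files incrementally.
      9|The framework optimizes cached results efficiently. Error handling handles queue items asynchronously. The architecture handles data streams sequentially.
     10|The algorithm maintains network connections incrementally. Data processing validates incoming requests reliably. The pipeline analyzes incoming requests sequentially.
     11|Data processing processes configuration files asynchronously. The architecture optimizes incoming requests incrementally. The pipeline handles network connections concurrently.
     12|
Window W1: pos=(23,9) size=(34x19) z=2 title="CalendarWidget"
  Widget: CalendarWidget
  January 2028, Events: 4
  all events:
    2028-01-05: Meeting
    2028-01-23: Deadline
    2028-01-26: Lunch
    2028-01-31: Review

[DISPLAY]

                                           
                                           
                                           
              ┏━━━━━━━━━━━━━━━━━━━━━━━━━━┓ 
        ┏━━━━━━━━━━━━━━━━━━━━━━━━━━━━━━━━┓ 
        ┃ CalendarWidget                 ┃ 
        ┠────────────────────────────────┨ 
        ┃          January 2028          ┃ 
        ┃Mo Tu We Th Fr Sa Su            ┃ 
        ┃                1  2            ┃ 
        ┃ 3  4  5*  6  7  8  9           ┃ 
        ┃10 11 12 13 14 15 16            ┃ 
        ┃17 18 19 20 21 22 23*           ┃ 
        ┃24 25 26* 27 28 29 30           ┃ 
        ┃31*                             ┃ 
        ┃                                ┃ 
        ┃                                ┃ 
        ┃                                ┃ 
        ┃                                ┃ 
        ┃                                ┃ 
        ┃                                ┃ 


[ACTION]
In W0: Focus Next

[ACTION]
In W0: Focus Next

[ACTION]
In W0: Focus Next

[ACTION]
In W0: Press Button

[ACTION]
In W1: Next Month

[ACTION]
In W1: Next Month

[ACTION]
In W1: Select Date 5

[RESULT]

                                           
                                           
                                           
              ┏━━━━━━━━━━━━━━━━━━━━━━━━━━┓ 
        ┏━━━━━━━━━━━━━━━━━━━━━━━━━━━━━━━━┓ 
        ┃ CalendarWidget                 ┃ 
        ┠────────────────────────────────┨ 
        ┃           March 2028           ┃ 
        ┃Mo Tu We Th Fr Sa Su            ┃ 
        ┃       1  2  3  4 [ 5]          ┃ 
        ┃ 6  7  8  9 10 11 12            ┃ 
        ┃13 14 15 16 17 18 19            ┃ 
        ┃20 21 22 23 24 25 26            ┃ 
        ┃27 28 29 30 31                  ┃ 
        ┃                                ┃ 
        ┃                                ┃ 
        ┃                                ┃ 
        ┃                                ┃ 
        ┃                                ┃ 
        ┃                                ┃ 
        ┃                                ┃ 


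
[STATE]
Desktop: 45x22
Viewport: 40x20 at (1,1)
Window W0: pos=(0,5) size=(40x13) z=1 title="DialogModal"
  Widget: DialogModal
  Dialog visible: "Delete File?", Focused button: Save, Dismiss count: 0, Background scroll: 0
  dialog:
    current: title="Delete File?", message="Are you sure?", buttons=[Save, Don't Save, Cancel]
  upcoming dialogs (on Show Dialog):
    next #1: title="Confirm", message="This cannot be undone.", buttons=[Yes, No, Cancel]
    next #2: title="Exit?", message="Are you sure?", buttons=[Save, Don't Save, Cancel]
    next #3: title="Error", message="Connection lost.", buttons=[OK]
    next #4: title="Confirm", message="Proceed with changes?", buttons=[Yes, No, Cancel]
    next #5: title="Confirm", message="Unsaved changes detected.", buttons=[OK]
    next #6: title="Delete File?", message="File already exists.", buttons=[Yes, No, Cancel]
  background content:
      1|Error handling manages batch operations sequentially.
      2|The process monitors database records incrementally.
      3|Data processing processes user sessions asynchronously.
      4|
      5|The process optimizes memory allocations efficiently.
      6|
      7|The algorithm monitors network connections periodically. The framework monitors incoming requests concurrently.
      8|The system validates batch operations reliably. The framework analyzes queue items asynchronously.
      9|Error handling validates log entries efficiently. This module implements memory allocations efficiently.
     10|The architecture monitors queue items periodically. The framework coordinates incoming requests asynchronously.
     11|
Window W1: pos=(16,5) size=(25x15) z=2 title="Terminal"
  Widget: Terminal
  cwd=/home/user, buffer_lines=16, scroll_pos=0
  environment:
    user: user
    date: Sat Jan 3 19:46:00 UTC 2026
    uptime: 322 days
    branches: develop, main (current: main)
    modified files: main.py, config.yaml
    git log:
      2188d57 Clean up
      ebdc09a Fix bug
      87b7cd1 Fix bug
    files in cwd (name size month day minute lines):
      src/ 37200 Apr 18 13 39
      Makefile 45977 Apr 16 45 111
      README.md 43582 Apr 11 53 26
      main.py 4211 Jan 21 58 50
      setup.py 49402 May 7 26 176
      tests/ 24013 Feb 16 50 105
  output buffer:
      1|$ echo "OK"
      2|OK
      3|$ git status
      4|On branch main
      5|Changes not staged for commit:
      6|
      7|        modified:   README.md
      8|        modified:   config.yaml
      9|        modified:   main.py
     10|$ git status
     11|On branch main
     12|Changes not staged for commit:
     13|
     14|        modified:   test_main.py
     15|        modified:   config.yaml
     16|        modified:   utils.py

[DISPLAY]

                                        
                                        
                                        
                                        
━━━━━━━━━━━━━━━┏━━━━━━━━━━━━━━━━━━━━━━━┓
 DialogModal   ┃ Terminal              ┃
───────────────┠───────────────────────┨
Error handling ┃$ echo "OK"            ┃
The process mon┃OK                     ┃
Dat┌───────────┃$ git status           ┃
   │         De┃On branch main         ┃
The│        Are┃Changes not staged for ┃
   │ [Save]  Do┃                       ┃
The└───────────┃        modified:   REA┃
The system vali┃        modified:   con┃
Error handling ┃        modified:   mai┃
━━━━━━━━━━━━━━━┃$ git status           ┃
               ┃On branch main         ┃
               ┗━━━━━━━━━━━━━━━━━━━━━━━┛
                                        


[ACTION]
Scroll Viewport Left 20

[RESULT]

                                        
                                        
                                        
                                        
┏━━━━━━━━━━━━━━━┏━━━━━━━━━━━━━━━━━━━━━━━
┃ DialogModal   ┃ Terminal              
┠───────────────┠───────────────────────
┃Error handling ┃$ echo "OK"            
┃The process mon┃OK                     
┃Dat┌───────────┃$ git status           
┃   │         De┃On branch main         
┃The│        Are┃Changes not staged for 
┃   │ [Save]  Do┃                       
┃The└───────────┃        modified:   REA
┃The system vali┃        modified:   con
┃Error handling ┃        modified:   mai
┗━━━━━━━━━━━━━━━┃$ git status           
                ┃On branch main         
                ┗━━━━━━━━━━━━━━━━━━━━━━━
                                        


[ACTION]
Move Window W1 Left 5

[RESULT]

                                        
                                        
                                        
                                        
┏━━━━━━━━━━┏━━━━━━━━━━━━━━━━━━━━━━━┓━━━┓
┃ DialogMod┃ Terminal              ┃   ┃
┠──────────┠───────────────────────┨───┨
┃Error hand┃$ echo "OK"            ┃ion┃
┃The proces┃OK                     ┃ds ┃
┃Dat┌──────┃$ git status           ┃ion┃
┃   │      ┃On branch main         ┃   ┃
┃The│      ┃Changes not staged for ┃tio┃
┃   │ [Save┃                       ┃   ┃
┃The└──────┃        modified:   REA┃ect┃
┃The system┃        modified:   con┃ns ┃
┃Error hand┃        modified:   mai┃s e┃
┗━━━━━━━━━━┃$ git status           ┃━━━┛
           ┃On branch main         ┃    
           ┗━━━━━━━━━━━━━━━━━━━━━━━┛    
                                        


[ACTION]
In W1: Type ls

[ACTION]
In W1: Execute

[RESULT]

                                        
                                        
                                        
                                        
┏━━━━━━━━━━┏━━━━━━━━━━━━━━━━━━━━━━━┓━━━┓
┃ DialogMod┃ Terminal              ┃   ┃
┠──────────┠───────────────────────┨───┨
┃Error hand┃        modified:   mai┃ion┃
┃The proces┃$ git status           ┃ds ┃
┃Dat┌──────┃On branch main         ┃ion┃
┃   │      ┃Changes not staged for ┃   ┃
┃The│      ┃                       ┃tio┃
┃   │ [Save┃        modified:   tes┃   ┃
┃The└──────┃        modified:   con┃ect┃
┃The system┃        modified:   uti┃ns ┃
┃Error hand┃$ ls                   ┃s e┃
┗━━━━━━━━━━┃src/  Makefile  README.┃━━━┛
           ┃$ █                    ┃    
           ┗━━━━━━━━━━━━━━━━━━━━━━━┛    
                                        


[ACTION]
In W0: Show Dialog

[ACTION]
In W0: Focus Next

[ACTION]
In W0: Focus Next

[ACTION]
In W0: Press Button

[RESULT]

                                        
                                        
                                        
                                        
┏━━━━━━━━━━┏━━━━━━━━━━━━━━━━━━━━━━━┓━━━┓
┃ DialogMod┃ Terminal              ┃   ┃
┠──────────┠───────────────────────┨───┨
┃Error hand┃        modified:   mai┃ion┃
┃The proces┃$ git status           ┃ds ┃
┃Data proce┃On branch main         ┃ion┃
┃          ┃Changes not staged for ┃   ┃
┃The proces┃                       ┃tio┃
┃          ┃        modified:   tes┃   ┃
┃The algori┃        modified:   con┃ect┃
┃The system┃        modified:   uti┃ns ┃
┃Error hand┃$ ls                   ┃s e┃
┗━━━━━━━━━━┃src/  Makefile  README.┃━━━┛
           ┃$ █                    ┃    
           ┗━━━━━━━━━━━━━━━━━━━━━━━┛    
                                        


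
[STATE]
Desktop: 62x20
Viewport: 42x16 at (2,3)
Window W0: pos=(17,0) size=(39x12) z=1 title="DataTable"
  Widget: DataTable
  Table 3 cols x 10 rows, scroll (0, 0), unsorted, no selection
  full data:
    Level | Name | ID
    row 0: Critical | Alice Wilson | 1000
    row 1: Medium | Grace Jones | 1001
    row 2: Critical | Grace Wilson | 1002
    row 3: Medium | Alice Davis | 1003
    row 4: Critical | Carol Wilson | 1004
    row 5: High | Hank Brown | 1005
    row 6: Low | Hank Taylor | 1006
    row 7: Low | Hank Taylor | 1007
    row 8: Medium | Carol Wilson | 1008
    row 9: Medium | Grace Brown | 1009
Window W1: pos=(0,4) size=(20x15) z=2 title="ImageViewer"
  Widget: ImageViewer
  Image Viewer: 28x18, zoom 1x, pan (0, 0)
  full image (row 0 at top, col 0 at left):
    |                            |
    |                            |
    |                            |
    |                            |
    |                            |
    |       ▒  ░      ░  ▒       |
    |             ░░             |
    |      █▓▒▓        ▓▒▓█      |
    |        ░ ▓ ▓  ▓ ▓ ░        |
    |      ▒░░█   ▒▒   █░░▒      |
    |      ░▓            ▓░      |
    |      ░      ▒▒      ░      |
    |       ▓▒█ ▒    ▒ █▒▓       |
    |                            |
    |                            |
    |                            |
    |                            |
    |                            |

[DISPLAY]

               ┃Level   │Name        │ID  
━━━━━━━━━━━━━━━━━┓──────┼────────────┼────
ImageViewer      ┃itical│Alice Wilson│1000
─────────────────┨dium  │Grace Jones │1001
                 ┃itical│Grace Wilson│1002
                 ┃dium  │Alice Davis │1003
                 ┃itical│Carol Wilson│1004
                 ┃gh    │Hank Brown  │1005
                 ┃━━━━━━━━━━━━━━━━━━━━━━━━
      ▒  ░      ░┃                        
            ░░   ┃                        
     █▓▒▓        ┃                        
       ░ ▓ ▓  ▓ ▓┃                        
     ▒░░█   ▒▒   ┃                        
     ░▓          ┃                        
━━━━━━━━━━━━━━━━━┛                        


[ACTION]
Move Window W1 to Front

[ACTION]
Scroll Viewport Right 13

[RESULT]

  ┃Level   │Name        │ID             ┃ 
━━━━┓──────┼────────────┼────           ┃ 
    ┃itical│Alice Wilson│1000           ┃ 
────┨dium  │Grace Jones │1001           ┃ 
    ┃itical│Grace Wilson│1002           ┃ 
    ┃dium  │Alice Davis │1003           ┃ 
    ┃itical│Carol Wilson│1004           ┃ 
    ┃gh    │Hank Brown  │1005           ┃ 
    ┃━━━━━━━━━━━━━━━━━━━━━━━━━━━━━━━━━━━┛ 
   ░┃                                     
░   ┃                                     
    ┃                                     
 ▓ ▓┃                                     
▒   ┃                                     
    ┃                                     
━━━━┛                                     


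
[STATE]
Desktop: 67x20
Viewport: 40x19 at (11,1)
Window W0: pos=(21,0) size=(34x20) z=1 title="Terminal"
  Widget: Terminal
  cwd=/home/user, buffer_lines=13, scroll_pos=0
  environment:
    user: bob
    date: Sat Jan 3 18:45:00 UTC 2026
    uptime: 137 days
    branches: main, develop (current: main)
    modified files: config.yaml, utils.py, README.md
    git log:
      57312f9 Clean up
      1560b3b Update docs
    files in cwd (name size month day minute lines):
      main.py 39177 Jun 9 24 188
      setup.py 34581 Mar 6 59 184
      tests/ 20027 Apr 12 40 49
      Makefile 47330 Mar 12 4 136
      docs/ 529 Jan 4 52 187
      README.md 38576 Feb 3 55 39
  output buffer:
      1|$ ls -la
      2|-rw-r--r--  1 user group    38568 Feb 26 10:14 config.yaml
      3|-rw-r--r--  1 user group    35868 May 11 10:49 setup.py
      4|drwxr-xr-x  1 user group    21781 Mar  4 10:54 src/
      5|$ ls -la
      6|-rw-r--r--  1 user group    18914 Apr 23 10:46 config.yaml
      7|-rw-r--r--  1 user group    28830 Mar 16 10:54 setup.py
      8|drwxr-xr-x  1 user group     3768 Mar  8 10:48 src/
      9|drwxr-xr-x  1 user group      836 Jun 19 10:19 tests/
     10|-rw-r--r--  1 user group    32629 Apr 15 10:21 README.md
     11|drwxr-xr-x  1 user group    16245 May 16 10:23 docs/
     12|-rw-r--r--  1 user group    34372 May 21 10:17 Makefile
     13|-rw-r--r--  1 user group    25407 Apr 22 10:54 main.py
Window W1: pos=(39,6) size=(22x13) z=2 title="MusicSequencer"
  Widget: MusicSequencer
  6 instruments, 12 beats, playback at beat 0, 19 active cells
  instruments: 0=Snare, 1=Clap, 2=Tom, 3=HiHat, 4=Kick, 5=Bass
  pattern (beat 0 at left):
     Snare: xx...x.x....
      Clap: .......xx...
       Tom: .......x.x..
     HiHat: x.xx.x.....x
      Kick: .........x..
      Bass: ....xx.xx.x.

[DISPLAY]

          ┃ Terminal                    
          ┠─────────────────────────────
          ┃$ ls -la                     
          ┃-rw-r--r--  1 user group    3
          ┃-rw-r--r--  1 user group    3
          ┃drwxr-xr-x  1 use┏━━━━━━━━━━━
          ┃$ ls -la         ┃ MusicSeque
          ┃-rw-r--r--  1 use┠───────────
          ┃-rw-r--r--  1 use┃      ▼1234
          ┃drwxr-xr-x  1 use┃ Snare██···
          ┃drwxr-xr-x  1 use┃  Clap·····
          ┃-rw-r--r--  1 use┃   Tom·····
          ┃drwxr-xr-x  1 use┃ HiHat█·██·
          ┃-rw-r--r--  1 use┃  Kick·····
          ┃-rw-r--r--  1 use┃  Bass····█
          ┃$ █              ┃           
          ┃                 ┃           
          ┃                 ┗━━━━━━━━━━━
          ┗━━━━━━━━━━━━━━━━━━━━━━━━━━━━━


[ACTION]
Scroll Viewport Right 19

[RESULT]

inal                       ┃            
───────────────────────────┨            
-la                        ┃            
--r--  1 user group    3856┃            
--r--  1 user group    3586┃            
-xr-x  1 use┏━━━━━━━━━━━━━━━━━━━━┓      
-la         ┃ MusicSequencer     ┃      
--r--  1 use┠────────────────────┨      
--r--  1 use┃      ▼12345678901  ┃      
-xr-x  1 use┃ Snare██···█·█····  ┃      
-xr-x  1 use┃  Clap·······██···  ┃      
--r--  1 use┃   Tom·······█·█··  ┃      
-xr-x  1 use┃ HiHat█·██·█·····█  ┃      
--r--  1 use┃  Kick·········█··  ┃      
--r--  1 use┃  Bass····██·██·█·  ┃      
            ┃                    ┃      
            ┃                    ┃      
            ┗━━━━━━━━━━━━━━━━━━━━┛      
━━━━━━━━━━━━━━━━━━━━━━━━━━━┛            


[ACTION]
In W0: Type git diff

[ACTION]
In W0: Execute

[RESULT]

inal                       ┃            
───────────────────────────┨            
--r--  1 user group    1891┃            
--r--  1 user group    2883┃            
-xr-x  1 user group     376┃            
-xr-x  1 use┏━━━━━━━━━━━━━━━━━━━━┓      
--r--  1 use┃ MusicSequencer     ┃      
-xr-x  1 use┠────────────────────┨      
--r--  1 use┃      ▼12345678901  ┃      
--r--  1 use┃ Snare██···█·█····  ┃      
 diff       ┃  Clap·······██···  ┃      
--git a/main┃   Tom·······█·█··  ┃      
/main.py    ┃ HiHat█·██·█·····█  ┃      
/main.py    ┃  Kick·········█··  ┃      
,3 +1,4 @@  ┃  Bass····██·██·█·  ┃      
dated       ┃                    ┃      
rt sys      ┃                    ┃      
            ┗━━━━━━━━━━━━━━━━━━━━┛      
━━━━━━━━━━━━━━━━━━━━━━━━━━━┛            


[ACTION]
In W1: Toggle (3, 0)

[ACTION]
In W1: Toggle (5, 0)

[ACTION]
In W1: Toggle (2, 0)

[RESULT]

inal                       ┃            
───────────────────────────┨            
--r--  1 user group    1891┃            
--r--  1 user group    2883┃            
-xr-x  1 user group     376┃            
-xr-x  1 use┏━━━━━━━━━━━━━━━━━━━━┓      
--r--  1 use┃ MusicSequencer     ┃      
-xr-x  1 use┠────────────────────┨      
--r--  1 use┃      ▼12345678901  ┃      
--r--  1 use┃ Snare██···█·█····  ┃      
 diff       ┃  Clap·······██···  ┃      
--git a/main┃   Tom█······█·█··  ┃      
/main.py    ┃ HiHat··██·█·····█  ┃      
/main.py    ┃  Kick·········█··  ┃      
,3 +1,4 @@  ┃  Bass█···██·██·█·  ┃      
dated       ┃                    ┃      
rt sys      ┃                    ┃      
            ┗━━━━━━━━━━━━━━━━━━━━┛      
━━━━━━━━━━━━━━━━━━━━━━━━━━━┛            


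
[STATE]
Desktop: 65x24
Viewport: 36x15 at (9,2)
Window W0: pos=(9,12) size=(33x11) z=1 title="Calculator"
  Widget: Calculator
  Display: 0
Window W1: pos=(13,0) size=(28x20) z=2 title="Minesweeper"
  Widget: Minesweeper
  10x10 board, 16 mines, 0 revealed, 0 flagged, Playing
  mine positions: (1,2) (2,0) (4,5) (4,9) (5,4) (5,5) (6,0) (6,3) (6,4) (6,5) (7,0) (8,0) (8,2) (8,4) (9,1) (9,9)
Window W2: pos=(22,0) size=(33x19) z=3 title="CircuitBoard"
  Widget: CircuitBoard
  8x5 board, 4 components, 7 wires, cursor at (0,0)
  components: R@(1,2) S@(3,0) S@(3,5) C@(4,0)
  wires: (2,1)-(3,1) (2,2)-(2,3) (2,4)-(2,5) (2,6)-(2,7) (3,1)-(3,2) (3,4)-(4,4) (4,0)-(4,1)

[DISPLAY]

    ┠────────┠──────────────────────
    ┃■■■■■■■■┃   0 1 2 3 4 5 6 7    
    ┃■■■■■■■■┃0  [.]                
    ┃■■■■■■■■┃                      
    ┃■■■■■■■■┃1           R         
    ┃■■■■■■■■┃                      
    ┃■■■■■■■■┃2       ·   · ─ ·   · 
    ┃■■■■■■■■┃        │             
    ┃■■■■■■■■┃3   S   · ─ ·       · 
    ┃■■■■■■■■┃                    │ 
┏━━━┃■■■■■■■■┃4   C ─ ·           · 
┃ Ca┃        ┃Cursor: (0,0)         
┠───┃        ┃                      
┃   ┃        ┃                      
┃┌──┃        ┃                      


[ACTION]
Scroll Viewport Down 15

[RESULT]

    ┃■■■■■■■■┃        │             
    ┃■■■■■■■■┃3   S   · ─ ·       · 
    ┃■■■■■■■■┃                    │ 
┏━━━┃■■■■■■■■┃4   C ─ ·           · 
┃ Ca┃        ┃Cursor: (0,0)         
┠───┃        ┃                      
┃   ┃        ┃                      
┃┌──┃        ┃                      
┃│ 7┃        ┃                      
┃├──┃        ┗━━━━━━━━━━━━━━━━━━━━━━
┃│ 4┗━━━━━━━━━━━━━━━━━━━━━━━━━━┛┃   
┃├───┼───┼───┼───┤              ┃   
┃│ 1 │ 2 │ 3 │ - │              ┃   
┗━━━━━━━━━━━━━━━━━━━━━━━━━━━━━━━┛   
                                    


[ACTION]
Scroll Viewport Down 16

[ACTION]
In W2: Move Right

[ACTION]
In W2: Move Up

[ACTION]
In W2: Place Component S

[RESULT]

    ┃■■■■■■■■┃        │             
    ┃■■■■■■■■┃3   S   · ─ ·       · 
    ┃■■■■■■■■┃                    │ 
┏━━━┃■■■■■■■■┃4   C ─ ·           · 
┃ Ca┃        ┃Cursor: (0,1)         
┠───┃        ┃                      
┃   ┃        ┃                      
┃┌──┃        ┃                      
┃│ 7┃        ┃                      
┃├──┃        ┗━━━━━━━━━━━━━━━━━━━━━━
┃│ 4┗━━━━━━━━━━━━━━━━━━━━━━━━━━┛┃   
┃├───┼───┼───┼───┤              ┃   
┃│ 1 │ 2 │ 3 │ - │              ┃   
┗━━━━━━━━━━━━━━━━━━━━━━━━━━━━━━━┛   
                                    


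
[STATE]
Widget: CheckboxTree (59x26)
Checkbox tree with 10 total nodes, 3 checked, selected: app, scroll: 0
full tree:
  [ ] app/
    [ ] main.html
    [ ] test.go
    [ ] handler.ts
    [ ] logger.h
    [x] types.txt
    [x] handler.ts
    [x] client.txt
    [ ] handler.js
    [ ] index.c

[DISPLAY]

>[-] app/                                                  
   [ ] main.html                                           
   [ ] test.go                                             
   [ ] handler.ts                                          
   [ ] logger.h                                            
   [x] types.txt                                           
   [x] handler.ts                                          
   [x] client.txt                                          
   [ ] handler.js                                          
   [ ] index.c                                             
                                                           
                                                           
                                                           
                                                           
                                                           
                                                           
                                                           
                                                           
                                                           
                                                           
                                                           
                                                           
                                                           
                                                           
                                                           
                                                           


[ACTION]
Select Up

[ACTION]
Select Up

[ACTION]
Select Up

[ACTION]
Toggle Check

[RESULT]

>[x] app/                                                  
   [x] main.html                                           
   [x] test.go                                             
   [x] handler.ts                                          
   [x] logger.h                                            
   [x] types.txt                                           
   [x] handler.ts                                          
   [x] client.txt                                          
   [x] handler.js                                          
   [x] index.c                                             
                                                           
                                                           
                                                           
                                                           
                                                           
                                                           
                                                           
                                                           
                                                           
                                                           
                                                           
                                                           
                                                           
                                                           
                                                           
                                                           


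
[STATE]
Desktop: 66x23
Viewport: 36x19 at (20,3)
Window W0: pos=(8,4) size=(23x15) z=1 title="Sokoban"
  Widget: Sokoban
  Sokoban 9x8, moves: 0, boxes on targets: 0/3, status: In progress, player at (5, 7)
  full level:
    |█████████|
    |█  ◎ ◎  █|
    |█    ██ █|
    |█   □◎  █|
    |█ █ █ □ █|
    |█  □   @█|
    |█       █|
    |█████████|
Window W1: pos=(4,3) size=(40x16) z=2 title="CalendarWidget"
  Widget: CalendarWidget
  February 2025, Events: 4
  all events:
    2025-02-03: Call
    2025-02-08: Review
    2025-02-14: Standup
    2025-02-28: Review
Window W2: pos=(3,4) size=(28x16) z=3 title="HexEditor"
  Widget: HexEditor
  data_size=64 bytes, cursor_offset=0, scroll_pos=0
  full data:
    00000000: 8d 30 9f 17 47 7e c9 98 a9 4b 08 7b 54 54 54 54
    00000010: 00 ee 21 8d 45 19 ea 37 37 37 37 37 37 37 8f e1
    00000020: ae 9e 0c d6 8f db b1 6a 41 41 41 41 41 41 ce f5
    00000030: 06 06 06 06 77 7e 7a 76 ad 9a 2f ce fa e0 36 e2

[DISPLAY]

━━━━━━━━━━━━━━━━━━━━━━━┓            
━━━━━━━━━━┓            ┃            
          ┃────────────┨            
──────────┨            ┃            
9f 17 47 7┃            ┃            
21 8d 45 1┃            ┃            
0c d6 8f d┃            ┃            
06 06 77 7┃            ┃            
          ┃            ┃            
          ┃            ┃            
          ┃            ┃            
          ┃            ┃            
          ┃            ┃            
          ┃            ┃            
          ┃            ┃            
          ┃━━━━━━━━━━━━┛            
━━━━━━━━━━┛                         
                                    
                                    


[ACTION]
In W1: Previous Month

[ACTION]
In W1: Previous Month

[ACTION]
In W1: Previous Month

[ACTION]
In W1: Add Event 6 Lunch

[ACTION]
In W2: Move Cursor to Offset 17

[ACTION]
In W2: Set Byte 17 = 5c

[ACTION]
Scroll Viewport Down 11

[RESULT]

━━━━━━━━━━┓            ┃            
          ┃────────────┨            
──────────┨            ┃            
9f 17 47 7┃            ┃            
21 8d 45 1┃            ┃            
0c d6 8f d┃            ┃            
06 06 77 7┃            ┃            
          ┃            ┃            
          ┃            ┃            
          ┃            ┃            
          ┃            ┃            
          ┃            ┃            
          ┃            ┃            
          ┃            ┃            
          ┃━━━━━━━━━━━━┛            
━━━━━━━━━━┛                         
                                    
                                    
                                    


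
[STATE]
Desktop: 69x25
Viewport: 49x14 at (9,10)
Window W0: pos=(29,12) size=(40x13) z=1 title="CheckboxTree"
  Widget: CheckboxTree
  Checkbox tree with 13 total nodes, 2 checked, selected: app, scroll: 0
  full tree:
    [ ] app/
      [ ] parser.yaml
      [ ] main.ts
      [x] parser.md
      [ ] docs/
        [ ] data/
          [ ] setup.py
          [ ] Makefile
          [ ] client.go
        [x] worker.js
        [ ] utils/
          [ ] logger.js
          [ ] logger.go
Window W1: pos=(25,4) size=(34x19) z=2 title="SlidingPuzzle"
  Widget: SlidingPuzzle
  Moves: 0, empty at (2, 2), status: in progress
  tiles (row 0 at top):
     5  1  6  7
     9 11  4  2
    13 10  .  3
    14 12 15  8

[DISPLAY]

                ┃│  9 │ 11 │  4 │  2 │           
                ┃├────┼────┼────┼────┤           
                ┃│ 13 │ 10 │    │  3 │           
                ┃├────┼────┼────┼────┤           
                ┃│ 14 │ 12 │ 15 │  8 │           
                ┃└────┴────┴────┴────┘           
                ┃Moves: 0                        
                ┃                                
                ┃                                
                ┃                                
                ┃                                
                ┃                                
                ┗━━━━━━━━━━━━━━━━━━━━━━━━━━━━━━━━
                    ┃       [ ] client.go        


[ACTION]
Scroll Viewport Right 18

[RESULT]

     ┃│  9 │ 11 │  4 │  2 │           ┃          
     ┃├────┼────┼────┼────┤           ┃          
     ┃│ 13 │ 10 │    │  3 │           ┃━━━━━━━━━┓
     ┃├────┼────┼────┼────┤           ┃         ┃
     ┃│ 14 │ 12 │ 15 │  8 │           ┃─────────┨
     ┃└────┴────┴────┴────┘           ┃         ┃
     ┃Moves: 0                        ┃         ┃
     ┃                                ┃         ┃
     ┃                                ┃         ┃
     ┃                                ┃         ┃
     ┃                                ┃         ┃
     ┃                                ┃         ┃
     ┗━━━━━━━━━━━━━━━━━━━━━━━━━━━━━━━━┛         ┃
         ┃       [ ] client.go                  ┃


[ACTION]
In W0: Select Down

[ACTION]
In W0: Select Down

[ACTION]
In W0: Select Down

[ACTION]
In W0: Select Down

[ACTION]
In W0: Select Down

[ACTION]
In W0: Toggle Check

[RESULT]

     ┃│  9 │ 11 │  4 │  2 │           ┃          
     ┃├────┼────┼────┼────┤           ┃          
     ┃│ 13 │ 10 │    │  3 │           ┃━━━━━━━━━┓
     ┃├────┼────┼────┼────┤           ┃         ┃
     ┃│ 14 │ 12 │ 15 │  8 │           ┃─────────┨
     ┃└────┴────┴────┴────┘           ┃         ┃
     ┃Moves: 0                        ┃         ┃
     ┃                                ┃         ┃
     ┃                                ┃         ┃
     ┃                                ┃         ┃
     ┃                                ┃         ┃
     ┃                                ┃         ┃
     ┗━━━━━━━━━━━━━━━━━━━━━━━━━━━━━━━━┛         ┃
         ┃       [x] client.go                  ┃
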